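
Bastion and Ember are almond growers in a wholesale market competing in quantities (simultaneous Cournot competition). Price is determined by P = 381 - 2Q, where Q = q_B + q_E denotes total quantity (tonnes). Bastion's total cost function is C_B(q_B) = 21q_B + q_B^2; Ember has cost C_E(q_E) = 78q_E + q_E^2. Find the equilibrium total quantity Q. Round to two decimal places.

Bastion's profit: π_B = (381 - 2Q)q_B - (21q_B + q_B²). Setting ∂π_B/∂q_B = 0: 360 - 6q_B - 2(q_E) = 0.
Ember's first-order condition: 303 - 6q_E - 2(q_B) = 0.
Rearranging gives the reaction functions q_B = (360 - 2q_E)/6 and q_E = (303 - 2q_B)/6.
Solving the pair: q_B = 777/16, q_E = 549/16.
Total output Q = 777/16 + 549/16 = 663/8.

82.88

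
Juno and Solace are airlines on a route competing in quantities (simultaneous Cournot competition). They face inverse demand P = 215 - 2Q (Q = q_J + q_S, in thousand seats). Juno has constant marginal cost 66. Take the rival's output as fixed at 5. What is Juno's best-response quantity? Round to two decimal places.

34.75

With the rival's output fixed at 5, Juno's profit is π_J = (215 - 2·5 - 2q_J)q_J - (66q_J) = (205 - 2q_J)q_J - (66q_J).
∂π_J/∂q_J = 139 - 4q_J = 0, so q_J = 139/4.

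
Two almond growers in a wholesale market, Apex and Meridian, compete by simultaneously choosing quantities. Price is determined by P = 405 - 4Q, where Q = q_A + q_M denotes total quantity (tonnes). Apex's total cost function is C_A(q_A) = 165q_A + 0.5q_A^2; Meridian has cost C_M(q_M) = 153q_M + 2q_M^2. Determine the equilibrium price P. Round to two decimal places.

Apex's profit: π_A = (405 - 4Q)q_A - (165q_A + (1/2)q_A²). Setting ∂π_A/∂q_A = 0: 240 - 9q_A - 4(q_M) = 0.
Meridian's profit: π_M = (405 - 4Q)q_M - (153q_M + 2q_M²). Setting ∂π_M/∂q_M = 0: 252 - 12q_M - 4(q_A) = 0.
So q_A = (240 - 4q_M)/9 and q_M = (252 - 4q_A)/12.
Substituting one into the other gives q_A = 468/23 and q_M = 327/23.
Total output Q = 795/23, so price P = 405 - 4·(795/23) = 266.7391.

266.74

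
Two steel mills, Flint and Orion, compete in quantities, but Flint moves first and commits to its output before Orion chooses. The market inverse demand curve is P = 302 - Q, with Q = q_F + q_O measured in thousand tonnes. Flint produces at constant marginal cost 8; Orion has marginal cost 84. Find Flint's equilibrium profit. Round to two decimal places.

Solve by backward induction. Given q_F, the follower Orion maximises π_O = (302 - q_F - q_O)q_O - 84q_O.
Setting the follower's marginal profit to zero, 218 - q_F - 2q_O = 0, i.e. q_O = (218 - q_F)/2.
Flint substitutes q_O(q_F) into its own profit: π_F = q_F(302 - q_F - (218 - q_F)/2) - 8q_F = (193 - (1/2)q_F)q_F - 8q_F.
Maximising: ∂π_F/∂q_F = 185 - q_F = 0, giving q_F = 185.
Then q_O = (218 - 185)/2 = 33/2.
Price P = 302 - 403/2 = 201/2.
Flint's profit: (201/2 - 8)·185 = 17112.5000.

17112.50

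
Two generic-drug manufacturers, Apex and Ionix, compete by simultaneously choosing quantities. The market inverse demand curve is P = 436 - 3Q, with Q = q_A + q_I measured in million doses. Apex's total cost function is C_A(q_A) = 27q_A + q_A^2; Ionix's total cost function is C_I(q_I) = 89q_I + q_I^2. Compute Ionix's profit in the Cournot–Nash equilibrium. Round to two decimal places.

3172.76

Apex's profit: π_A = (436 - 3Q)q_A - (27q_A + q_A²). Setting ∂π_A/∂q_A = 0: 409 - 8q_A - 3(q_I) = 0.
Ionix's first-order condition: 347 - 8q_I - 3(q_A) = 0.
Best responses: q_A = (409 - 3q_I)/8, q_I = (347 - 3q_A)/8.
Substituting one into the other gives q_A = 40.5636 and q_I = 1549/55.
Price P = 436 - 3·(756/11) = 229.8182.
Ionix's profit: 229.8182·(1549/55) - 89·(1549/55) - (1549/55)² = 3172.7617.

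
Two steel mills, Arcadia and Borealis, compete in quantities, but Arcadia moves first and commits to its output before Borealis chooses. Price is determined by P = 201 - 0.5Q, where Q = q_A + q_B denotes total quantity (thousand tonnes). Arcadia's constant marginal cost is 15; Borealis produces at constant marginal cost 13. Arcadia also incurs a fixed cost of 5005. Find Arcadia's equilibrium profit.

The follower Borealis best-responds to any q_A: π_B = (201 - 0.5Q)q_B - 13q_B.
Setting the follower's marginal profit to zero, 188 - (1/2)q_A - q_B = 0, i.e. q_B = (188 - (1/2)q_A).
Arcadia substitutes q_B(q_A) into its own profit: π_A = q_A(201 - (1/2)q_A - (188 - (1/2)q_A)/2) - 15q_A = (107 - (1/4)q_A)q_A - 15q_A.
The leader's first-order condition 92 - (1/2)q_A = 0 yields q_A = 184.
Then q_B = (188 - (1/2)·184) = 96.
Price P = 201 - (1/2)·280 = 61.
Arcadia's profit: (61 - 15)·184 - 5005 = 3459.

3459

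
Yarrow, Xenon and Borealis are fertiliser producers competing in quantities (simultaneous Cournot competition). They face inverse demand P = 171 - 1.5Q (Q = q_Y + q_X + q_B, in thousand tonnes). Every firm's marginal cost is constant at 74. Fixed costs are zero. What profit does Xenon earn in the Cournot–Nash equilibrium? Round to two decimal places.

A representative firm's profit is π_i = q_i(171 - 1.5Q) - 74q_i.
Setting ∂π_i/∂q_i = 0 with rivals' quantities fixed: 97 - 3q_i - (3/2)·Σ_{j≠i} q_j = 0.
With identical firms every q_j equals q_i, so Σ_{j≠i} q_j = 2q_i and 97 = 6q_i, giving q_i = 97/6.
Price P = 171 - (3/2)·(97/2) = 393/4.
Xenon's profit: (393/4 - 74)·(97/6) = 392.0417.

392.04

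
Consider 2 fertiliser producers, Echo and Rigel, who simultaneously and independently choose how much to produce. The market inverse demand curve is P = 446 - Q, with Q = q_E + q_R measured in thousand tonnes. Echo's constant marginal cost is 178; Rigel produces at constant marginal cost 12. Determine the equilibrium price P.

Echo's profit: π_E = (446 - Q)q_E - (178q_E). Setting ∂π_E/∂q_E = 0: 268 - 2q_E - (q_R) = 0.
Rigel's first-order condition: 434 - 2q_R - (q_E) = 0.
Rearranging gives the reaction functions q_E = (268 - q_R)/2 and q_R = (434 - q_E)/2.
Substituting one into the other gives q_E = 34 and q_R = 200.
Total output Q = 234, so price P = 446 - 234 = 212.

212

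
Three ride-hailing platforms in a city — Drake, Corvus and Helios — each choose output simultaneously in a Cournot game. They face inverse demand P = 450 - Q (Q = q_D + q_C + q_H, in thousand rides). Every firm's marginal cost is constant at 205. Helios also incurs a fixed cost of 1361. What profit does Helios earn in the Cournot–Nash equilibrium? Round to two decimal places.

2390.56

Each firm earns π_i = (450 - Q)q_i - 205q_i.
Setting ∂π_i/∂q_i = 0 with rivals' quantities fixed: 245 - 2q_i - Σ_{j≠i} q_j = 0.
With identical firms every q_j equals q_i, so Σ_{j≠i} q_j = 2q_i and 245 = 4q_i, giving q_i = 245/4.
Price P = 450 - 735/4 = 1065/4.
Helios's profit: (1065/4 - 205)·(245/4) - 1361 = 2390.5625.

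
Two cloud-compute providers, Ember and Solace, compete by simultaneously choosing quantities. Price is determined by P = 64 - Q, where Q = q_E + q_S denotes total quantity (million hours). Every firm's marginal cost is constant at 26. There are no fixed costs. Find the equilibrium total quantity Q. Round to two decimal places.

A representative firm's profit is π_i = q_i(64 - Q) - 26q_i.
Setting ∂π_i/∂q_i = 0 with rivals' quantities fixed: 38 - 2q_i - q_j = 0.
By symmetry each firm produces the same amount; substituting q_j = q_i yields q_i = 38/3.
Total output Q = 38/3 + 38/3 = 76/3.

25.33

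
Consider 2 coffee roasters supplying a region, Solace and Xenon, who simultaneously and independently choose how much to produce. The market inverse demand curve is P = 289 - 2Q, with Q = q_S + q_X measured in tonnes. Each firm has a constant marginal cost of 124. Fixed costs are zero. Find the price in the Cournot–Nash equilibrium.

179

A representative firm's profit is π_i = q_i(289 - 2Q) - 124q_i.
First-order condition (treating rivals' output as given): 165 - 4q_i - 2q_j = 0.
By symmetry each firm produces the same amount; substituting q_j = q_i yields q_i = 165/6 = 55/2.
Total output Q = 55, so price P = 289 - 2·55 = 179.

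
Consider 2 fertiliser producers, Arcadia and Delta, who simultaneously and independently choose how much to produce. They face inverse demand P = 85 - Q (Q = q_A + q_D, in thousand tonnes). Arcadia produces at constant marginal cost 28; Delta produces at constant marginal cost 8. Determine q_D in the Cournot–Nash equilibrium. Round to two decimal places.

32.33

Arcadia's profit: π_A = (85 - Q)q_A - (28q_A). Setting ∂π_A/∂q_A = 0: 57 - 2q_A - (q_D) = 0.
Delta's profit: π_D = (85 - Q)q_D - (8q_D). Setting ∂π_D/∂q_D = 0: 77 - 2q_D - (q_A) = 0.
So q_A = (57 - q_D)/2 and q_D = (77 - q_A)/2.
Solving the pair: q_A = 37/3, q_D = 97/3.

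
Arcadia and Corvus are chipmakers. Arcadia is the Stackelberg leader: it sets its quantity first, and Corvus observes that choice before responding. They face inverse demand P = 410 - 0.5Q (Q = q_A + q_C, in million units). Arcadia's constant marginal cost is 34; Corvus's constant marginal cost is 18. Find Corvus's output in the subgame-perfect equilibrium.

The follower Corvus best-responds to any q_A: π_C = (410 - 0.5Q)q_C - 18q_C.
Setting the follower's marginal profit to zero, 392 - (1/2)q_A - q_C = 0, i.e. q_C = (392 - (1/2)q_A).
The leader anticipates this reaction. Substituting into P = 410 - 0.5Q gives P = 214 - (1/4)q_A, so π_A = (214 - (1/4)q_A)q_A - 34q_A.
The leader's first-order condition 180 - (1/2)q_A = 0 yields q_A = 360.
Then q_C = (392 - (1/2)·360) = 212.

212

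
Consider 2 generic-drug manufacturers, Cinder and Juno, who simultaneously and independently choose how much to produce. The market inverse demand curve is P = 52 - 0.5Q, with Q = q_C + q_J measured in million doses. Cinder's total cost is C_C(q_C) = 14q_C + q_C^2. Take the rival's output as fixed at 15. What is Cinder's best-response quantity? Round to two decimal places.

10.17

With the rival's output fixed at 15, Cinder's profit is π_C = (52 - (1/2)·15 - (1/2)q_C)q_C - (14q_C + q_C²) = (89/2 - (1/2)q_C)q_C - (14q_C + q_C²).
∂π_C/∂q_C = 61/2 - 3q_C = 0, so q_C = 61/6.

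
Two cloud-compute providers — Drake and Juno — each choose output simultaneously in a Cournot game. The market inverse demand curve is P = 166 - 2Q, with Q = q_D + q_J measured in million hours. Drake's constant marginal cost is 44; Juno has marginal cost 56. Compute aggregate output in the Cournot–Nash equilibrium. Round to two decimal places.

Drake's profit: π_D = (166 - 2Q)q_D - (44q_D). Setting ∂π_D/∂q_D = 0: 122 - 4q_D - 2(q_J) = 0.
Juno's first-order condition: 110 - 4q_J - 2(q_D) = 0.
Rearranging gives the reaction functions q_D = (122 - 2q_J)/4 and q_J = (110 - 2q_D)/4.
Solving the pair: q_D = 67/3, q_J = 49/3.
Total output Q = 67/3 + 49/3 = 116/3.

38.67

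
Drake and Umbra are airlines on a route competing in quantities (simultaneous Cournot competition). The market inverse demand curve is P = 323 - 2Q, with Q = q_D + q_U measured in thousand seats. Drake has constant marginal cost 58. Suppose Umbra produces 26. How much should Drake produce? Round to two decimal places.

With the rival's output fixed at 26, Drake's profit is π_D = (323 - 2·26 - 2q_D)q_D - (58q_D) = (271 - 2q_D)q_D - (58q_D).
∂π_D/∂q_D = 213 - 4q_D = 0, so q_D = 213/4.

53.25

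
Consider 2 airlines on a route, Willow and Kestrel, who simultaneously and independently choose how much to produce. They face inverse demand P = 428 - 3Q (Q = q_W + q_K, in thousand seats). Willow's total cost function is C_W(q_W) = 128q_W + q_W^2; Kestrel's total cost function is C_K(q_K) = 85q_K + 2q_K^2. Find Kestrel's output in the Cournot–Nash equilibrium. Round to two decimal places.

Willow's profit: π_W = (428 - 3Q)q_W - (128q_W + q_W²). Setting ∂π_W/∂q_W = 0: 300 - 8q_W - 3(q_K) = 0.
Kestrel's profit: π_K = (428 - 3Q)q_K - (85q_K + 2q_K²). Setting ∂π_K/∂q_K = 0: 343 - 10q_K - 3(q_W) = 0.
So q_W = (300 - 3q_K)/8 and q_K = (343 - 3q_W)/10.
Solving the pair: q_W = 1971/71, q_K = 1844/71.

25.97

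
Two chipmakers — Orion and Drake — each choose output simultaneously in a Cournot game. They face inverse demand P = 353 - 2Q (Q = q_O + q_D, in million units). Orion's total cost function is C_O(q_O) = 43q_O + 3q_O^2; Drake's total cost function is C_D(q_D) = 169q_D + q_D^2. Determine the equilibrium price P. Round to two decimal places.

256.14

Orion's profit: π_O = (353 - 2Q)q_O - (43q_O + 3q_O²). Setting ∂π_O/∂q_O = 0: 310 - 10q_O - 2(q_D) = 0.
Drake's profit: π_D = (353 - 2Q)q_D - (169q_D + q_D²). Setting ∂π_D/∂q_D = 0: 184 - 6q_D - 2(q_O) = 0.
So q_O = (310 - 2q_D)/10 and q_D = (184 - 2q_O)/6.
Solving the pair: q_O = 373/14, q_D = 305/14.
Total output Q = 339/7, so price P = 353 - 2·(339/7) = 1793/7.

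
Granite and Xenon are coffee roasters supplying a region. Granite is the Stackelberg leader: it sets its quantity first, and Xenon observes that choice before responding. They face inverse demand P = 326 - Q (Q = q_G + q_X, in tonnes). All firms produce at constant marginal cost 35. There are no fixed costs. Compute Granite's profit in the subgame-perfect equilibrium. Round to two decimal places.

The follower Xenon best-responds to any q_G: π_X = (326 - Q)q_X - 35q_X.
∂π_X/∂q_X = 291 - q_G - 2q_X = 0 gives the reaction function q_X = (291 - q_G)/2.
Granite substitutes q_X(q_G) into its own profit: π_G = q_G(326 - q_G - (291 - q_G)/2) - 35q_G = (361/2 - (1/2)q_G)q_G - 35q_G.
The leader's first-order condition 291/2 - q_G = 0 yields q_G = 291/2.
Then q_X = (291 - 291/2)/2 = 291/4.
Price P = 326 - 873/4 = 431/4.
Granite's profit: (431/4 - 35)·(291/2) = 10585.1250.

10585.13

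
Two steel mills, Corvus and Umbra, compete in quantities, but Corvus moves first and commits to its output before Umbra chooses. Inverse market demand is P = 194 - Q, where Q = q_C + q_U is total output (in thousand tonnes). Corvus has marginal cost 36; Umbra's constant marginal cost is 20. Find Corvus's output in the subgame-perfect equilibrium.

71

The follower Umbra best-responds to any q_C: π_U = (194 - Q)q_U - 20q_U.
∂π_U/∂q_U = 174 - q_C - 2q_U = 0 gives the reaction function q_U = (174 - q_C)/2.
Corvus substitutes q_U(q_C) into its own profit: π_C = q_C(194 - q_C - (174 - q_C)/2) - 36q_C = (107 - (1/2)q_C)q_C - 36q_C.
The leader's first-order condition 71 - q_C = 0 yields q_C = 71.
Then q_U = (174 - 71)/2 = 103/2.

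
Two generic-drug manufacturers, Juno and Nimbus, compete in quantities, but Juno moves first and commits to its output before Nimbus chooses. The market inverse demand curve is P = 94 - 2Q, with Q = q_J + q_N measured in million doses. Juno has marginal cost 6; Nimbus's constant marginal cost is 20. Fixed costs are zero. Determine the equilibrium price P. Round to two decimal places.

31.50

Solve by backward induction. Given q_J, the follower Nimbus maximises π_N = (94 - 2q_J - 2q_N)q_N - 20q_N.
∂π_N/∂q_N = 74 - 2q_J - 4q_N = 0 gives the reaction function q_N = (74 - 2q_J)/4.
Juno substitutes q_N(q_J) into its own profit: π_J = q_J(94 - 2q_J - (74 - 2q_J)/2) - 6q_J = (57 - q_J)q_J - 6q_J.
Maximising: ∂π_J/∂q_J = 51 - 2q_J = 0, giving q_J = 51/2.
Then q_N = (74 - 2·(51/2))/4 = 23/4.
Total output Q = 125/4, so price P = 94 - 2·(125/4) = 63/2.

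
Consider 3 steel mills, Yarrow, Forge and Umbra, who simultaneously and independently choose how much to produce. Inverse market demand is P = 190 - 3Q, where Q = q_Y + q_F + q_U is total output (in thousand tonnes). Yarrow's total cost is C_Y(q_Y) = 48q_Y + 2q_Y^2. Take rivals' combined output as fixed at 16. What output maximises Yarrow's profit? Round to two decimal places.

9.40

With rivals' combined output fixed at 16, Yarrow's profit is π_Y = (190 - 3·16 - 3q_Y)q_Y - (48q_Y + 2q_Y²) = (142 - 3q_Y)q_Y - (48q_Y + 2q_Y²).
∂π_Y/∂q_Y = 94 - 10q_Y = 0, so q_Y = 47/5.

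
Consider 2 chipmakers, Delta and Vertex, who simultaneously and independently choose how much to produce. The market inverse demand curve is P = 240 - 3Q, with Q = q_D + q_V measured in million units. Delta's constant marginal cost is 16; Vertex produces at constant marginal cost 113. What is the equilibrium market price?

123

Delta's profit: π_D = (240 - 3Q)q_D - (16q_D). Setting ∂π_D/∂q_D = 0: 224 - 6q_D - 3(q_V) = 0.
Vertex's profit: π_V = (240 - 3Q)q_V - (113q_V). Setting ∂π_V/∂q_V = 0: 127 - 6q_V - 3(q_D) = 0.
So q_D = (224 - 3q_V)/6 and q_V = (127 - 3q_D)/6.
Solving the pair: q_D = 107/3, q_V = 10/3.
Total output Q = 39, so price P = 240 - 3·39 = 123.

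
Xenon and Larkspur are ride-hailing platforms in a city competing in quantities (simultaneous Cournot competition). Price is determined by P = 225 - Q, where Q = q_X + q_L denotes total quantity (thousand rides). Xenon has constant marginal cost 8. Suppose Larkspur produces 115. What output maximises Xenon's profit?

51

With the rival's output fixed at 115, Xenon's profit is π_X = (225 - 115 - q_X)q_X - (8q_X) = (110 - q_X)q_X - (8q_X).
∂π_X/∂q_X = 102 - 2q_X = 0, so q_X = 51.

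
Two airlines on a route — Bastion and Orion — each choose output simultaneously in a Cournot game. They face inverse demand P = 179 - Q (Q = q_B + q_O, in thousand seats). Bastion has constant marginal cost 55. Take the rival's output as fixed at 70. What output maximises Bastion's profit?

27

With the rival's output fixed at 70, Bastion's profit is π_B = (179 - 70 - q_B)q_B - (55q_B) = (109 - q_B)q_B - (55q_B).
∂π_B/∂q_B = 54 - 2q_B = 0, so q_B = 27.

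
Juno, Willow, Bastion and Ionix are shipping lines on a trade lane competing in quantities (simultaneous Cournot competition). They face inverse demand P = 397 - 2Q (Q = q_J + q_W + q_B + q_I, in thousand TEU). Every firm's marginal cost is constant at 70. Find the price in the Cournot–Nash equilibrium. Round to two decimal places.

135.40

Each firm earns π_i = (397 - 2Q)q_i - 70q_i.
Setting ∂π_i/∂q_i = 0 with rivals' quantities fixed: 327 - 4q_i - 2·Σ_{j≠i} q_j = 0.
By symmetry each firm produces the same amount; substituting Σ_{j≠i} q_j = 3q_i yields q_i = 327/10.
Total output Q = 654/5, so price P = 397 - 2·(654/5) = 677/5.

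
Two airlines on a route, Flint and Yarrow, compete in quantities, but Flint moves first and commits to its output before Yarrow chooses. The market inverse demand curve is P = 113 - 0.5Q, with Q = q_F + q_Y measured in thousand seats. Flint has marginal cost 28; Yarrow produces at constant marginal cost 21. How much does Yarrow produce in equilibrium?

The follower Yarrow best-responds to any q_F: π_Y = (113 - 0.5Q)q_Y - 21q_Y.
Follower FOC: 92 - (1/2)q_F - q_Y = 0, so q_Y(q_F) = (92 - (1/2)q_F).
Flint substitutes q_Y(q_F) into its own profit: π_F = q_F(113 - (1/2)q_F - (92 - (1/2)q_F)/2) - 28q_F = (67 - (1/4)q_F)q_F - 28q_F.
Maximising: ∂π_F/∂q_F = 39 - (1/2)q_F = 0, giving q_F = 78.
Then q_Y = (92 - (1/2)·78) = 53.

53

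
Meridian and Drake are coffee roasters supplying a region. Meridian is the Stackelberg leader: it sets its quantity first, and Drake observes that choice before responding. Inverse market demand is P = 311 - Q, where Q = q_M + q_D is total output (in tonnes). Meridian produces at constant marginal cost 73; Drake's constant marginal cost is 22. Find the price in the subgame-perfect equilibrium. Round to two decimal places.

119.75

The follower Drake best-responds to any q_M: π_D = (311 - Q)q_D - 22q_D.
Setting the follower's marginal profit to zero, 289 - q_M - 2q_D = 0, i.e. q_D = (289 - q_M)/2.
Meridian substitutes q_D(q_M) into its own profit: π_M = q_M(311 - q_M - (289 - q_M)/2) - 73q_M = (333/2 - (1/2)q_M)q_M - 73q_M.
Leader FOC: 187/2 - q_M = 0, so q_M = 187/2.
Then q_D = (289 - 187/2)/2 = 391/4.
Total output Q = 765/4, so price P = 311 - 765/4 = 479/4.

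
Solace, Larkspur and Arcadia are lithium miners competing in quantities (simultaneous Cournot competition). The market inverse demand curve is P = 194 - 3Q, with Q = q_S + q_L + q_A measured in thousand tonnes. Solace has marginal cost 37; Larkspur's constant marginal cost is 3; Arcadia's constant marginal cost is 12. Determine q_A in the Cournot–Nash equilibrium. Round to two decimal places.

16.50

Solace's profit: π_S = (194 - 3Q)q_S - (37q_S). Setting ∂π_S/∂q_S = 0: 157 - 6q_S - 3(q_L + q_A) = 0.
Larkspur's first-order condition: 191 - 6q_L - 3(q_S + q_A) = 0.
Arcadia's profit: π_A = (194 - 3Q)q_A - (12q_A). Setting ∂π_A/∂q_A = 0: 182 - 6q_A - 3(q_S + q_L) = 0.
Adding the 3 first-order conditions: 530 − 12Q = 0, so Q = 265/6.
Back-substituting: q_S = (157 − 265/2)/3 = 49/6, q_L = (191 − 265/2)/3 = 39/2, q_A = (182 − 265/2)/3 = 33/2.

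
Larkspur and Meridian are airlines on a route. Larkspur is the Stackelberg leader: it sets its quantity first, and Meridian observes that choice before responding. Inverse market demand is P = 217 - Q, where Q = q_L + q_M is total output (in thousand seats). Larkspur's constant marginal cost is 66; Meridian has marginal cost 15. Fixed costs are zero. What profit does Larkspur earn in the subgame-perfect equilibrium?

1250

Solve by backward induction. Given q_L, the follower Meridian maximises π_M = (217 - q_L - q_M)q_M - 15q_M.
Follower FOC: 202 - q_L - 2q_M = 0, so q_M(q_L) = (202 - q_L)/2.
The leader anticipates this reaction. Substituting into P = 217 - Q gives P = 116 - (1/2)q_L, so π_L = (116 - (1/2)q_L)q_L - 66q_L.
The leader's first-order condition 50 - q_L = 0 yields q_L = 50.
Then q_M = (202 - 50)/2 = 76.
Price P = 217 - 126 = 91.
Larkspur's profit: (91 - 66)·50 = 1250.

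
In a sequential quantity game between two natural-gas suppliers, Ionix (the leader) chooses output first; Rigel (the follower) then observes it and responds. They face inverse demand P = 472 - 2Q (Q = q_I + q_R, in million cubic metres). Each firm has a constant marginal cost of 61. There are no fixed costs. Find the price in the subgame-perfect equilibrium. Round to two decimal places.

163.75

Solve by backward induction. Given q_I, the follower Rigel maximises π_R = (472 - 2q_I - 2q_R)q_R - 61q_R.
Setting the follower's marginal profit to zero, 411 - 2q_I - 4q_R = 0, i.e. q_R = (411 - 2q_I)/4.
Ionix substitutes q_R(q_I) into its own profit: π_I = q_I(472 - 2q_I - (411 - 2q_I)/2) - 61q_I = (533/2 - q_I)q_I - 61q_I.
Maximising: ∂π_I/∂q_I = 411/2 - 2q_I = 0, giving q_I = 411/4.
Then q_R = (411 - 2·(411/4))/4 = 411/8.
Total output Q = 1233/8, so price P = 472 - 2·(1233/8) = 655/4.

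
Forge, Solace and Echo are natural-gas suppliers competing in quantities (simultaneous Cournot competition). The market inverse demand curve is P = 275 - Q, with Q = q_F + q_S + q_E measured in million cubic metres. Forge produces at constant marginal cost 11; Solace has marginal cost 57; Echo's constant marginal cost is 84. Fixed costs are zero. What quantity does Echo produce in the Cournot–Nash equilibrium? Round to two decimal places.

Forge's profit: π_F = (275 - Q)q_F - (11q_F). Setting ∂π_F/∂q_F = 0: 264 - 2q_F - (q_S + q_E) = 0.
Solace's profit: π_S = (275 - Q)q_S - (57q_S). Setting ∂π_S/∂q_S = 0: 218 - 2q_S - (q_F + q_E) = 0.
Echo's first-order condition: 191 - 2q_E - (q_F + q_S) = 0.
Adding the 3 conditions: 673 − 2Q − 2Q = 0, i.e. Q = 673/4.
Back-substituting: q_F = (264 − 673/4) = 383/4, q_S = (218 − 673/4) = 199/4, q_E = (191 − 673/4) = 91/4.

22.75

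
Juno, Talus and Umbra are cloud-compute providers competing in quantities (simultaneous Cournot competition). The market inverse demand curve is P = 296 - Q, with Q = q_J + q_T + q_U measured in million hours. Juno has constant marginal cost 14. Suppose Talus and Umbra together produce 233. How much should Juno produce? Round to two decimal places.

With rivals' combined output fixed at 233, Juno's profit is π_J = (296 - 233 - q_J)q_J - (14q_J) = (63 - q_J)q_J - (14q_J).
∂π_J/∂q_J = 49 - 2q_J = 0, so q_J = 49/2.

24.50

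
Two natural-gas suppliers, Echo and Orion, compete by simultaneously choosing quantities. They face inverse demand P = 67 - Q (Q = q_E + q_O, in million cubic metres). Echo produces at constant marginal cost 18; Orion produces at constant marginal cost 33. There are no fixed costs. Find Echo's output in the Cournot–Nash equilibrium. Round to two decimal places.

Echo's profit: π_E = (67 - Q)q_E - (18q_E). Setting ∂π_E/∂q_E = 0: 49 - 2q_E - (q_O) = 0.
Orion's first-order condition: 34 - 2q_O - (q_E) = 0.
Rearranging gives the reaction functions q_E = (49 - q_O)/2 and q_O = (34 - q_E)/2.
Solving the pair: q_E = 64/3, q_O = 19/3.

21.33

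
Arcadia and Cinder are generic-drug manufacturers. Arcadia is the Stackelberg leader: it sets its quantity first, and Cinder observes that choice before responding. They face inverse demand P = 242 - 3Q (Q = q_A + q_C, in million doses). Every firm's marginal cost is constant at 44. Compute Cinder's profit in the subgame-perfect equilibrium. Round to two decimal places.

816.75

The follower Cinder best-responds to any q_A: π_C = (242 - 3Q)q_C - 44q_C.
Follower FOC: 198 - 3q_A - 6q_C = 0, so q_C(q_A) = (198 - 3q_A)/6.
Arcadia substitutes q_C(q_A) into its own profit: π_A = q_A(242 - 3q_A - (198 - 3q_A)/2) - 44q_A = (143 - (3/2)q_A)q_A - 44q_A.
Leader FOC: 99 - 3q_A = 0, so q_A = 33.
Then q_C = (198 - 3·33)/6 = 33/2.
Price P = 242 - 3·(99/2) = 187/2.
Cinder's profit: (187/2 - 44)·(33/2) = 816.7500.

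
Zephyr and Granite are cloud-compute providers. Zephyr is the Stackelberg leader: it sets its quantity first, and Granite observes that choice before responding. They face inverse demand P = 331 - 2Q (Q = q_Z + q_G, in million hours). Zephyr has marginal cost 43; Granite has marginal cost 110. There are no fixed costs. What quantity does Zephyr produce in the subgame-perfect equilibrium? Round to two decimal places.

The follower Granite best-responds to any q_Z: π_G = (331 - 2Q)q_G - 110q_G.
Follower FOC: 221 - 2q_Z - 4q_G = 0, so q_G(q_Z) = (221 - 2q_Z)/4.
The leader anticipates this reaction. Substituting into P = 331 - 2Q gives P = 441/2 - q_Z, so π_Z = (441/2 - q_Z)q_Z - 43q_Z.
The leader's first-order condition 355/2 - 2q_Z = 0 yields q_Z = 355/4.
Then q_G = (221 - 2·(355/4))/4 = 87/8.

88.75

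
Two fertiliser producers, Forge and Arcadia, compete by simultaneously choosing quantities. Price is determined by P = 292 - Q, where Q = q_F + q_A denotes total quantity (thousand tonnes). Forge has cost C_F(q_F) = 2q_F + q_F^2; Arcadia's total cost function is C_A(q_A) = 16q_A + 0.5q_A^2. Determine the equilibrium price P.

Forge's profit: π_F = (292 - Q)q_F - (2q_F + q_F²). Setting ∂π_F/∂q_F = 0: 290 - 4q_F - (q_A) = 0.
Arcadia's profit: π_A = (292 - Q)q_A - (16q_A + (1/2)q_A²). Setting ∂π_A/∂q_A = 0: 276 - 3q_A - (q_F) = 0.
Rearranging gives the reaction functions q_F = (290 - q_A)/4 and q_A = (276 - q_F)/3.
Substituting one into the other gives q_F = 54 and q_A = 74.
Total output Q = 128, so price P = 292 - 128 = 164.

164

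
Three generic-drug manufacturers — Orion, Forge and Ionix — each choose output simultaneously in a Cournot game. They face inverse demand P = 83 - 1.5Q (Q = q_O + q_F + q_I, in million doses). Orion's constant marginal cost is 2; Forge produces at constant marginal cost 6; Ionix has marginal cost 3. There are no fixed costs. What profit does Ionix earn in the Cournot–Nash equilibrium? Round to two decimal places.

280.17

Orion's profit: π_O = (83 - 1.5Q)q_O - (2q_O). Setting ∂π_O/∂q_O = 0: 81 - 3q_O - (3/2)(q_F + q_I) = 0.
Forge's first-order condition: 77 - 3q_F - (3/2)(q_O + q_I) = 0.
Ionix's profit: π_I = (83 - 1.5Q)q_I - (3q_I). Setting ∂π_I/∂q_I = 0: 80 - 3q_I - (3/2)(q_O + q_F) = 0.
Summing all 3 equations gives 238 − 6Q = 0, hence Q = 119/3.
Back-substituting: q_O = (81 − 119/2)/(3/2) = 43/3, q_F = (77 − 119/2)/(3/2) = 35/3, q_I = (80 − 119/2)/(3/2) = 41/3.
Price P = 83 - (3/2)·(119/3) = 47/2.
Ionix's profit: (47/2 - 3)·(41/3) = 1681/6.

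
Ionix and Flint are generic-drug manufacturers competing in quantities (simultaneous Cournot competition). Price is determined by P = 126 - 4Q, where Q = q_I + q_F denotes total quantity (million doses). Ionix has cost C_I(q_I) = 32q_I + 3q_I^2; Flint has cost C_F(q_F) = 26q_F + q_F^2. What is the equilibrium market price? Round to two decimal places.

75.55

Ionix's profit: π_I = (126 - 4Q)q_I - (32q_I + 3q_I²). Setting ∂π_I/∂q_I = 0: 94 - 14q_I - 4(q_F) = 0.
Flint's first-order condition: 100 - 10q_F - 4(q_I) = 0.
Rearranging gives the reaction functions q_I = (94 - 4q_F)/14 and q_F = (100 - 4q_I)/10.
Solving the pair: q_I = 135/31, q_F = 256/31.
Total output Q = 391/31, so price P = 126 - 4·(391/31) = 75.5484.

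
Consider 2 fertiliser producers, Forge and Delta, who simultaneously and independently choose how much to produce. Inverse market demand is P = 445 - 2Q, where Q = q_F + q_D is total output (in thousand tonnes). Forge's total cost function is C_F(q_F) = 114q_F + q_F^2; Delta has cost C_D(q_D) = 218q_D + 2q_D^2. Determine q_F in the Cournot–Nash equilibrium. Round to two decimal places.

Forge's profit: π_F = (445 - 2Q)q_F - (114q_F + q_F²). Setting ∂π_F/∂q_F = 0: 331 - 6q_F - 2(q_D) = 0.
Delta's first-order condition: 227 - 8q_D - 2(q_F) = 0.
Rearranging gives the reaction functions q_F = (331 - 2q_D)/6 and q_D = (227 - 2q_F)/8.
Solving the pair: q_F = 1097/22, q_D = 175/11.

49.86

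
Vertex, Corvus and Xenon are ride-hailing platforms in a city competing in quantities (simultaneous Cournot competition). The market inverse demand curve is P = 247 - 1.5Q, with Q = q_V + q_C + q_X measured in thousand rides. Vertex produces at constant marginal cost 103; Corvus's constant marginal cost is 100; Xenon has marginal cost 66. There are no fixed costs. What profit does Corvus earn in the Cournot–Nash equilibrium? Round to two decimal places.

560.67

Vertex's profit: π_V = (247 - 1.5Q)q_V - (103q_V). Setting ∂π_V/∂q_V = 0: 144 - 3q_V - (3/2)(q_C + q_X) = 0.
Corvus's profit: π_C = (247 - 1.5Q)q_C - (100q_C). Setting ∂π_C/∂q_C = 0: 147 - 3q_C - (3/2)(q_V + q_X) = 0.
Xenon's profit: π_X = (247 - 1.5Q)q_X - (66q_X). Setting ∂π_X/∂q_X = 0: 181 - 3q_X - (3/2)(q_V + q_C) = 0.
Adding the 3 conditions: 472 − 3Q − 3Q = 0, i.e. Q = 236/3.
Back-substituting: q_V = (144 − 118)/(3/2) = 52/3, q_C = (147 − 118)/(3/2) = 58/3, q_X = (181 − 118)/(3/2) = 42.
Price P = 247 - (3/2)·(236/3) = 129.
Corvus's profit: (129 - 100)·(58/3) = 1682/3.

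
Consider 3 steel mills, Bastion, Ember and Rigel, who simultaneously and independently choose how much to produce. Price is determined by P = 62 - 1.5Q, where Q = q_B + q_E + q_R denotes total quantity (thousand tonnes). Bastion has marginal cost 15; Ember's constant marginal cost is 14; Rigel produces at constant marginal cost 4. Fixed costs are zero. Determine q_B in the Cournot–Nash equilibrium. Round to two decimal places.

Bastion's profit: π_B = (62 - 1.5Q)q_B - (15q_B). Setting ∂π_B/∂q_B = 0: 47 - 3q_B - (3/2)(q_E + q_R) = 0.
Ember's profit: π_E = (62 - 1.5Q)q_E - (14q_E). Setting ∂π_E/∂q_E = 0: 48 - 3q_E - (3/2)(q_B + q_R) = 0.
Rigel's profit: π_R = (62 - 1.5Q)q_R - (4q_R). Setting ∂π_R/∂q_R = 0: 58 - 3q_R - (3/2)(q_B + q_E) = 0.
Summing all 3 equations gives 153 − 6Q = 0, hence Q = 51/2.
Back-substituting: q_B = (47 − 153/4)/(3/2) = 35/6, q_E = (48 − 153/4)/(3/2) = 13/2, q_R = (58 − 153/4)/(3/2) = 79/6.

5.83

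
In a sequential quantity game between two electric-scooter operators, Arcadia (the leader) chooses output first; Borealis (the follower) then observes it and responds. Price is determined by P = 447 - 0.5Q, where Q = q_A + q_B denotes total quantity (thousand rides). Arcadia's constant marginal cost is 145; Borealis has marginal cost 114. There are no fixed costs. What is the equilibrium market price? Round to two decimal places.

The follower Borealis best-responds to any q_A: π_B = (447 - 0.5Q)q_B - 114q_B.
Setting the follower's marginal profit to zero, 333 - (1/2)q_A - q_B = 0, i.e. q_B = (333 - (1/2)q_A).
The leader anticipates this reaction. Substituting into P = 447 - 0.5Q gives P = 561/2 - (1/4)q_A, so π_A = (561/2 - (1/4)q_A)q_A - 145q_A.
The leader's first-order condition 271/2 - (1/2)q_A = 0 yields q_A = 271.
Then q_B = (333 - (1/2)·271) = 395/2.
Total output Q = 937/2, so price P = 447 - (1/2)·(937/2) = 851/4.

212.75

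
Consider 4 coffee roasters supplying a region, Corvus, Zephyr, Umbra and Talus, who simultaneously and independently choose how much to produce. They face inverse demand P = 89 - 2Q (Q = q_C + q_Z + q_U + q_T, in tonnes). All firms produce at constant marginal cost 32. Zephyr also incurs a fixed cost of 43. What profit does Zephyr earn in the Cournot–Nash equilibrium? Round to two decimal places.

21.98

A representative firm's profit is π_i = q_i(89 - 2Q) - 32q_i.
Setting ∂π_i/∂q_i = 0 with rivals' quantities fixed: 57 - 4q_i - 2·Σ_{j≠i} q_j = 0.
By symmetry each firm produces the same amount; substituting Σ_{j≠i} q_j = 3q_i yields q_i = 57/10.
Price P = 89 - 2·(114/5) = 217/5.
Zephyr's profit: (217/5 - 32)·(57/10) - 43 = 1099/50.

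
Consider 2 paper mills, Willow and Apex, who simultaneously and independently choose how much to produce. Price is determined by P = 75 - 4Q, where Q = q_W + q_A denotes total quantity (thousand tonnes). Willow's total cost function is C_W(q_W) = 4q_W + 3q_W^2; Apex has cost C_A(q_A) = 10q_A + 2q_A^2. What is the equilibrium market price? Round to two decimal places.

Willow's profit: π_W = (75 - 4Q)q_W - (4q_W + 3q_W²). Setting ∂π_W/∂q_W = 0: 71 - 14q_W - 4(q_A) = 0.
Apex's profit: π_A = (75 - 4Q)q_A - (10q_A + 2q_A²). Setting ∂π_A/∂q_A = 0: 65 - 12q_A - 4(q_W) = 0.
So q_W = (71 - 4q_A)/14 and q_A = (65 - 4q_W)/12.
Solving the pair: q_W = 74/19, q_A = 313/76.
Total output Q = 609/76, so price P = 75 - 4·(609/76) = 816/19.

42.95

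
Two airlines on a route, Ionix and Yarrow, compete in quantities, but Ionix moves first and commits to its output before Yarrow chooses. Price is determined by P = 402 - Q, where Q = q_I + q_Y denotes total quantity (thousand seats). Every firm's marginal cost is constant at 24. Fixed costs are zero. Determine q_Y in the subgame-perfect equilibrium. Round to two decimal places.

94.50

Solve by backward induction. Given q_I, the follower Yarrow maximises π_Y = (402 - q_I - q_Y)q_Y - 24q_Y.
∂π_Y/∂q_Y = 378 - q_I - 2q_Y = 0 gives the reaction function q_Y = (378 - q_I)/2.
Ionix substitutes q_Y(q_I) into its own profit: π_I = q_I(402 - q_I - (378 - q_I)/2) - 24q_I = (213 - (1/2)q_I)q_I - 24q_I.
Maximising: ∂π_I/∂q_I = 189 - q_I = 0, giving q_I = 189.
Then q_Y = (378 - 189)/2 = 189/2.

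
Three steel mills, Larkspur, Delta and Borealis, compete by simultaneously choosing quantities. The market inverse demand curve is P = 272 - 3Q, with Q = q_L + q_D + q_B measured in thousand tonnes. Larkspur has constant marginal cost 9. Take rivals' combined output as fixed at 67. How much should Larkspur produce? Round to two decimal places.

With rivals' combined output fixed at 67, Larkspur's profit is π_L = (272 - 3·67 - 3q_L)q_L - (9q_L) = (71 - 3q_L)q_L - (9q_L).
∂π_L/∂q_L = 62 - 6q_L = 0, so q_L = 31/3.

10.33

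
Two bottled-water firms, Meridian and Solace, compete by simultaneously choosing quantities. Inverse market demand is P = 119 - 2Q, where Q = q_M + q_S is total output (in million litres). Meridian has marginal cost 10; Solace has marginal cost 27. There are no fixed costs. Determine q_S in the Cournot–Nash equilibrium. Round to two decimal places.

12.50

Meridian's profit: π_M = (119 - 2Q)q_M - (10q_M). Setting ∂π_M/∂q_M = 0: 109 - 4q_M - 2(q_S) = 0.
Solace's profit: π_S = (119 - 2Q)q_S - (27q_S). Setting ∂π_S/∂q_S = 0: 92 - 4q_S - 2(q_M) = 0.
Best responses: q_M = (109 - 2q_S)/4, q_S = (92 - 2q_M)/4.
Substituting one into the other gives q_M = 21 and q_S = 25/2.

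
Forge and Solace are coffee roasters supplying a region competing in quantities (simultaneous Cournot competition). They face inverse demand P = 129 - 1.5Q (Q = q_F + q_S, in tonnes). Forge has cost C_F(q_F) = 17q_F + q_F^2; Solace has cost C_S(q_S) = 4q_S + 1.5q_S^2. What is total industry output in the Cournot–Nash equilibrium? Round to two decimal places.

33.93

Forge's profit: π_F = (129 - 1.5Q)q_F - (17q_F + q_F²). Setting ∂π_F/∂q_F = 0: 112 - 5q_F - (3/2)(q_S) = 0.
Solace's first-order condition: 125 - 6q_S - (3/2)(q_F) = 0.
Best responses: q_F = (112 - (3/2)q_S)/5, q_S = (125 - (3/2)q_F)/6.
Substituting one into the other gives q_F = 646/37 and q_S = 1828/111.
Total output Q = 646/37 + 1828/111 = 33.9279.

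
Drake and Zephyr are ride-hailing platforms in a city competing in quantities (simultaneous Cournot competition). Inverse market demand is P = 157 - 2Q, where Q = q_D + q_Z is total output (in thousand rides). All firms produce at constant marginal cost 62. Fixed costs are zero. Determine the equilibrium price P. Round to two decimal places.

Each firm earns π_i = (157 - 2Q)q_i - 62q_i.
Setting ∂π_i/∂q_i = 0 with rivals' quantities fixed: 95 - 4q_i - 2q_j = 0.
With identical firms every q_j equals q_i, so q_j = q_i and 95 = 6q_i, giving q_i = 95/6.
Total output Q = 95/3, so price P = 157 - 2·(95/3) = 281/3.

93.67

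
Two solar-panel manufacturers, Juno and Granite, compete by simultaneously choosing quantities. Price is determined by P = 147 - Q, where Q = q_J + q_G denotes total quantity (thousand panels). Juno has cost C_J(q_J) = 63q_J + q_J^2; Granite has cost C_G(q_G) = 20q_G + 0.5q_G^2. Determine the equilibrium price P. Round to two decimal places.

Juno's profit: π_J = (147 - Q)q_J - (63q_J + q_J²). Setting ∂π_J/∂q_J = 0: 84 - 4q_J - (q_G) = 0.
Granite's first-order condition: 127 - 3q_G - (q_J) = 0.
Rearranging gives the reaction functions q_J = (84 - q_G)/4 and q_G = (127 - q_J)/3.
Solving the pair: q_J = 125/11, q_G = 424/11.
Total output Q = 549/11, so price P = 147 - 549/11 = 1068/11.

97.09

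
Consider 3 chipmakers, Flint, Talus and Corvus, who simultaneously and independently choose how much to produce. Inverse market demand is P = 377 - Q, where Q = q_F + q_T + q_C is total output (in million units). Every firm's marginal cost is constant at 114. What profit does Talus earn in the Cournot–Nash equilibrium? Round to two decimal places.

Each firm earns π_i = (377 - Q)q_i - 114q_i.
First-order condition (treating rivals' output as given): 263 - 2q_i - Σ_{j≠i} q_j = 0.
With identical firms every q_j equals q_i, so Σ_{j≠i} q_j = 2q_i and 263 = 4q_i, giving q_i = 263/4.
Price P = 377 - 789/4 = 719/4.
Talus's profit: (719/4 - 114)·(263/4) = 4323.0625.

4323.06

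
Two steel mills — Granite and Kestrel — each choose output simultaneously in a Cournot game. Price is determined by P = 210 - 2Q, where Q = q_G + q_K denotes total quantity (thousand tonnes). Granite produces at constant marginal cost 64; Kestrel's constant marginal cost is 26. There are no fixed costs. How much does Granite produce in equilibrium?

18

Granite's profit: π_G = (210 - 2Q)q_G - (64q_G). Setting ∂π_G/∂q_G = 0: 146 - 4q_G - 2(q_K) = 0.
Kestrel's first-order condition: 184 - 4q_K - 2(q_G) = 0.
So q_G = (146 - 2q_K)/4 and q_K = (184 - 2q_G)/4.
Solving the pair: q_G = 18, q_K = 37.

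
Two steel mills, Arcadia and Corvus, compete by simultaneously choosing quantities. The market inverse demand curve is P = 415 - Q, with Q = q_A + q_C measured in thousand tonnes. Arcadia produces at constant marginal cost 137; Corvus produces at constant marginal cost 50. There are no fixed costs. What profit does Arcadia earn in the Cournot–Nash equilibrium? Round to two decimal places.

4053.44

Arcadia's profit: π_A = (415 - Q)q_A - (137q_A). Setting ∂π_A/∂q_A = 0: 278 - 2q_A - (q_C) = 0.
Corvus's first-order condition: 365 - 2q_C - (q_A) = 0.
Best responses: q_A = (278 - q_C)/2, q_C = (365 - q_A)/2.
Substituting one into the other gives q_A = 191/3 and q_C = 452/3.
Price P = 415 - 643/3 = 602/3.
Arcadia's profit: (602/3 - 137)·(191/3) = 4053.4444.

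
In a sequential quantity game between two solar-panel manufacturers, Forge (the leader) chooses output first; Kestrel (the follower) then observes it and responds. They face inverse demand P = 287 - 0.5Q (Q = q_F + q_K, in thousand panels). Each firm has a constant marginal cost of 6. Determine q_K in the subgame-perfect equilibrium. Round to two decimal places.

Solve by backward induction. Given q_F, the follower Kestrel maximises π_K = (287 - (1/2)q_F - (1/2)q_K)q_K - 6q_K.
∂π_K/∂q_K = 281 - (1/2)q_F - q_K = 0 gives the reaction function q_K = (281 - (1/2)q_F).
Forge substitutes q_K(q_F) into its own profit: π_F = q_F(287 - (1/2)q_F - (281 - (1/2)q_F)/2) - 6q_F = (293/2 - (1/4)q_F)q_F - 6q_F.
The leader's first-order condition 281/2 - (1/2)q_F = 0 yields q_F = 281.
Then q_K = (281 - (1/2)·281) = 281/2.

140.50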